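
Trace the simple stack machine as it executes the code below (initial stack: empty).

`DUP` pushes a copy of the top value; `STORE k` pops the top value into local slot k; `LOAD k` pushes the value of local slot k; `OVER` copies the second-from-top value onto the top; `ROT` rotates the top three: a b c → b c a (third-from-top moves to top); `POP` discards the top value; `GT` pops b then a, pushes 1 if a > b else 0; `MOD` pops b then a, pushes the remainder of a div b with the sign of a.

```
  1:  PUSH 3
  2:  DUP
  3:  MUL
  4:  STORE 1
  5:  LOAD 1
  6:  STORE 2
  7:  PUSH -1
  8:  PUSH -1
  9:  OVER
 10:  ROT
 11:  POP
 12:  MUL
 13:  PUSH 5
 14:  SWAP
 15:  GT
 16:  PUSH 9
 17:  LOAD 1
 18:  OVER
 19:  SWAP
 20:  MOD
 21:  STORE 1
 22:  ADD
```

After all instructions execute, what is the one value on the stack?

10

PUSH 3  : [3]
DUP     : [3, 3]
MUL     : [9]
STORE 1 : []
LOAD 1  : [9]
STORE 2 : []
PUSH -1 : [-1]
PUSH -1 : [-1, -1]
OVER    : [-1, -1, -1]
ROT     : [-1, -1, -1]
POP     : [-1, -1]
MUL     : [1]
PUSH 5  : [1, 5]
SWAP    : [5, 1]
GT      : [1]
PUSH 9  : [1, 9]
LOAD 1  : [1, 9, 9]
OVER    : [1, 9, 9, 9]
SWAP    : [1, 9, 9, 9]
MOD     : [1, 9, 0]
STORE 1 : [1, 9]
ADD     : [10]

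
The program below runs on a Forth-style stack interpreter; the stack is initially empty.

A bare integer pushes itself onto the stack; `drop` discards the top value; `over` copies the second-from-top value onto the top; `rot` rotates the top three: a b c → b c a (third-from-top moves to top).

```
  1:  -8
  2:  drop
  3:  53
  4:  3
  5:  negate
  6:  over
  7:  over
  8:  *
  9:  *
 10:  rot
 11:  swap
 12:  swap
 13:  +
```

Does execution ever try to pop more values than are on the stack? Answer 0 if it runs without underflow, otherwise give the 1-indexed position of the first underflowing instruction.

10

-8     → [-8]
drop   → []
53     → [53]
3      → [53, 3]
negate → [53, -3]
over   → [53, -3, 53]
over   → [53, -3, 53, -3]
*      → [53, -3, -159]
*      → [53, 477]
rot  — needs 3 operands, stack has 2 → underflow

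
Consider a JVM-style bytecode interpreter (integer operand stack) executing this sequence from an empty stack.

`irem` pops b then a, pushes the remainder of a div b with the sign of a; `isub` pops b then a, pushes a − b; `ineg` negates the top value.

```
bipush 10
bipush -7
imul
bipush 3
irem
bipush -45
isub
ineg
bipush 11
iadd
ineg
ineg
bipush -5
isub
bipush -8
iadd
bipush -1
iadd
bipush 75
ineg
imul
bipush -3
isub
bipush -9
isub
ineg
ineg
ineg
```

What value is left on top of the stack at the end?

-2787

bipush 10  : [10]
bipush -7  : [10, -7]
imul       : [-70]
bipush 3   : [-70, 3]
irem       : [-1]
bipush -45 : [-1, -45]
isub       : [44]
ineg       : [-44]
bipush 11  : [-44, 11]
iadd       : [-33]
ineg       : [33]
ineg       : [-33]
bipush -5  : [-33, -5]
isub       : [-28]
bipush -8  : [-28, -8]
iadd       : [-36]
bipush -1  : [-36, -1]
iadd       : [-37]
bipush 75  : [-37, 75]
ineg       : [-37, -75]
imul       : [2775]
bipush -3  : [2775, -3]
isub       : [2778]
bipush -9  : [2778, -9]
isub       : [2787]
ineg       : [-2787]
ineg       : [2787]
ineg       : [-2787]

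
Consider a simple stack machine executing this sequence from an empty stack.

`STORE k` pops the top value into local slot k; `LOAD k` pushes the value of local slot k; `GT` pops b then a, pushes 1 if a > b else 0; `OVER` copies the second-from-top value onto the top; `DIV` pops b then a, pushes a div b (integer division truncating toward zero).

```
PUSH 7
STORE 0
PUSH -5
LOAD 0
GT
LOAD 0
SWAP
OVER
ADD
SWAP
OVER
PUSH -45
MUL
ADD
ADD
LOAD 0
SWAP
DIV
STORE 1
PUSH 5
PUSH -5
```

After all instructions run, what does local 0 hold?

7

PUSH 7   : [7]
STORE 0  : []
PUSH -5  : [-5]
LOAD 0   : [-5, 7]
GT       : [0]
LOAD 0   : [0, 7]
SWAP     : [7, 0]
OVER     : [7, 0, 7]
ADD      : [7, 7]
SWAP     : [7, 7]
OVER     : [7, 7, 7]
PUSH -45 : [7, 7, 7, -45]
MUL      : [7, 7, -315]
ADD      : [7, -308]
ADD      : [-301]
LOAD 0   : [-301, 7]
SWAP     : [7, -301]
DIV      : [0]
STORE 1  : []
PUSH 5   : [5]
PUSH -5  : [5, -5]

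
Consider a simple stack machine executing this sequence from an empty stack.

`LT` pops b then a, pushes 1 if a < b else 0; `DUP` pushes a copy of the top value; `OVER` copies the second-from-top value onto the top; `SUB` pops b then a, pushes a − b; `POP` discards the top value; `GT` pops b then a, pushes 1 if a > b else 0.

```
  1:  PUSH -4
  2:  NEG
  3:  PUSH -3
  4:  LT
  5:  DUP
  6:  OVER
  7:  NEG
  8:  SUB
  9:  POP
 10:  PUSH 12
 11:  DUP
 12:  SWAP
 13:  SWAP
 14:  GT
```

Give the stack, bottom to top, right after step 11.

PUSH -4 → [-4]
NEG     → [4]
PUSH -3 → [4, -3]
LT      → [0]
DUP     → [0, 0]
OVER    → [0, 0, 0]
NEG     → [0, 0, 0]
SUB     → [0, 0]
POP     → [0]
PUSH 12 → [0, 12]
DUP     → [0, 12, 12]

[0, 12, 12]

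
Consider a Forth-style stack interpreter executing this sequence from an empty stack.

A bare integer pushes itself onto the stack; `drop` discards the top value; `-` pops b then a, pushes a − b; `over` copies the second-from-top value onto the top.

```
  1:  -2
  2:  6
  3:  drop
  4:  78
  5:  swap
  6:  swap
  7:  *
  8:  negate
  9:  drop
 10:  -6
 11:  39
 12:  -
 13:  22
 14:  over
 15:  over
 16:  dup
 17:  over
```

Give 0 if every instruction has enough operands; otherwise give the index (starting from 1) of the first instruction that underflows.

0

-2     : [-2]
6      : [-2, 6]
drop   : [-2]
78     : [-2, 78]
swap   : [78, -2]
swap   : [-2, 78]
*      : [-156]
negate : [156]
drop   : []
-6     : [-6]
39     : [-6, 39]
-      : [-45]
22     : [-45, 22]
over   : [-45, 22, -45]
over   : [-45, 22, -45, 22]
dup    : [-45, 22, -45, 22, 22]
over   : [-45, 22, -45, 22, 22, 22]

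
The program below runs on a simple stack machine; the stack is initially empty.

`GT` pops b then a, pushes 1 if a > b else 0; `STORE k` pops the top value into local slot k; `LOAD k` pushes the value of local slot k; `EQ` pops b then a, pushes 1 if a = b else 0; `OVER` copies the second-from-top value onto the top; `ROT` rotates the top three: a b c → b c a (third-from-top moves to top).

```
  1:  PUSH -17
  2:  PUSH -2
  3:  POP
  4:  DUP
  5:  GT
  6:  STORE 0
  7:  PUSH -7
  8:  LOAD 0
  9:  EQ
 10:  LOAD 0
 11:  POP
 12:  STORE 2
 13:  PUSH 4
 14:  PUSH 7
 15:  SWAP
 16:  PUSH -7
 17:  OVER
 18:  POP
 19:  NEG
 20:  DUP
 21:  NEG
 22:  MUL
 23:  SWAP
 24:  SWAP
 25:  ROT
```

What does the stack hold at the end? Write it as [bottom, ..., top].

PUSH -17 → [-17]
PUSH -2  → [-17, -2]
POP      → [-17]
DUP      → [-17, -17]
GT       → [0]
STORE 0  → []
PUSH -7  → [-7]
LOAD 0   → [-7, 0]
EQ       → [0]
LOAD 0   → [0, 0]
POP      → [0]
STORE 2  → []
PUSH 4   → [4]
PUSH 7   → [4, 7]
SWAP     → [7, 4]
PUSH -7  → [7, 4, -7]
OVER     → [7, 4, -7, 4]
POP      → [7, 4, -7]
NEG      → [7, 4, 7]
DUP      → [7, 4, 7, 7]
NEG      → [7, 4, 7, -7]
MUL      → [7, 4, -49]
SWAP     → [7, -49, 4]
SWAP     → [7, 4, -49]
ROT      → [4, -49, 7]

[4, -49, 7]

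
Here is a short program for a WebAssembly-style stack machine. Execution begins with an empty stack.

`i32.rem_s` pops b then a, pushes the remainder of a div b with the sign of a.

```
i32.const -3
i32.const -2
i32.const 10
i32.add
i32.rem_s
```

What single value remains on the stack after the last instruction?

-3

i32.const -3  -3
i32.const -2  -3 -2
i32.const 10  -3 -2 10
i32.add       -3 8
i32.rem_s     -3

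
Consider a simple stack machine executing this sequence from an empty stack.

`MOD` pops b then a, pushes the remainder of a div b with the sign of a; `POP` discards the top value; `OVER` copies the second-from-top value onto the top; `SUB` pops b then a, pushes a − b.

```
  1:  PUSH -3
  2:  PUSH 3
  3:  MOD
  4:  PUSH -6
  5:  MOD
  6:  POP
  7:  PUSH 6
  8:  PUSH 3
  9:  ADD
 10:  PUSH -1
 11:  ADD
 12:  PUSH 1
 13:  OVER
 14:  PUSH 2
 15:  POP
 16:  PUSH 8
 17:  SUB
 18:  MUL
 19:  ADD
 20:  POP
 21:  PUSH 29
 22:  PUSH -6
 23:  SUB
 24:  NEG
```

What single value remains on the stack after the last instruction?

-35

PUSH -3 -> [-3]
PUSH 3  -> [-3, 3]
MOD     -> [0]
PUSH -6 -> [0, -6]
MOD     -> [0]
POP     -> []
PUSH 6  -> [6]
PUSH 3  -> [6, 3]
ADD     -> [9]
PUSH -1 -> [9, -1]
ADD     -> [8]
PUSH 1  -> [8, 1]
OVER    -> [8, 1, 8]
PUSH 2  -> [8, 1, 8, 2]
POP     -> [8, 1, 8]
PUSH 8  -> [8, 1, 8, 8]
SUB     -> [8, 1, 0]
MUL     -> [8, 0]
ADD     -> [8]
POP     -> []
PUSH 29 -> [29]
PUSH -6 -> [29, -6]
SUB     -> [35]
NEG     -> [-35]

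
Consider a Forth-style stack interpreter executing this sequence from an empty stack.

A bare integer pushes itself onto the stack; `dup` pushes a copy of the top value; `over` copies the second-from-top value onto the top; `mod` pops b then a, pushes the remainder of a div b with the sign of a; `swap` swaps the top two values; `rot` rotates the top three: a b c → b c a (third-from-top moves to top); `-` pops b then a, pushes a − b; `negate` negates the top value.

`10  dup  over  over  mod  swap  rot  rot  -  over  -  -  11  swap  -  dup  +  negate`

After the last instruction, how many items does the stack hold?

1

10     -> [10]
dup    -> [10, 10]
over   -> [10, 10, 10]
over   -> [10, 10, 10, 10]
mod    -> [10, 10, 0]
swap   -> [10, 0, 10]
rot    -> [0, 10, 10]
rot    -> [10, 10, 0]
-      -> [10, 10]
over   -> [10, 10, 10]
-      -> [10, 0]
-      -> [10]
11     -> [10, 11]
swap   -> [11, 10]
-      -> [1]
dup    -> [1, 1]
+      -> [2]
negate -> [-2]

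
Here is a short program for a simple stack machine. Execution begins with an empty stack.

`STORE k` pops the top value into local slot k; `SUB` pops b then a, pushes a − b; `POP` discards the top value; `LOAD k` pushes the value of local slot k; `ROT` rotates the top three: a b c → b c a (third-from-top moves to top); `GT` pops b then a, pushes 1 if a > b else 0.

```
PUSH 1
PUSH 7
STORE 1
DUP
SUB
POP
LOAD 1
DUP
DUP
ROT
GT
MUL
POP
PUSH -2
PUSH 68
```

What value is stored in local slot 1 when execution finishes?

PUSH 1  -> 1
PUSH 7  -> 1 7
STORE 1 -> 1
DUP     -> 1 1
SUB     -> 0
POP     -> (empty)
LOAD 1  -> 7
DUP     -> 7 7
DUP     -> 7 7 7
ROT     -> 7 7 7
GT      -> 7 0
MUL     -> 0
POP     -> (empty)
PUSH -2 -> -2
PUSH 68 -> -2 68

7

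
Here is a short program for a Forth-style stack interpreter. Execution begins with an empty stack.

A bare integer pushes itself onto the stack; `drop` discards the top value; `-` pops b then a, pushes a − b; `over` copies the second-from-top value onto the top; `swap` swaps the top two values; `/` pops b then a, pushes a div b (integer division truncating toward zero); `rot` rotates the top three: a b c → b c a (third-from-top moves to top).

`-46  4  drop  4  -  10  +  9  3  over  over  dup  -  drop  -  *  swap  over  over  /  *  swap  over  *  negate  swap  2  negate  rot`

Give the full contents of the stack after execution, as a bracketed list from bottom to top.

-46    -> [-46]
4      -> [-46, 4]
drop   -> [-46]
4      -> [-46, 4]
-      -> [-50]
10     -> [-50, 10]
+      -> [-40]
9      -> [-40, 9]
3      -> [-40, 9, 3]
over   -> [-40, 9, 3, 9]
over   -> [-40, 9, 3, 9, 3]
dup    -> [-40, 9, 3, 9, 3, 3]
-      -> [-40, 9, 3, 9, 0]
drop   -> [-40, 9, 3, 9]
-      -> [-40, 9, -6]
*      -> [-40, -54]
swap   -> [-54, -40]
over   -> [-54, -40, -54]
over   -> [-54, -40, -54, -40]
/      -> [-54, -40, 1]
*      -> [-54, -40]
swap   -> [-40, -54]
over   -> [-40, -54, -40]
*      -> [-40, 2160]
negate -> [-40, -2160]
swap   -> [-2160, -40]
2      -> [-2160, -40, 2]
negate -> [-2160, -40, -2]
rot    -> [-40, -2, -2160]

[-40, -2, -2160]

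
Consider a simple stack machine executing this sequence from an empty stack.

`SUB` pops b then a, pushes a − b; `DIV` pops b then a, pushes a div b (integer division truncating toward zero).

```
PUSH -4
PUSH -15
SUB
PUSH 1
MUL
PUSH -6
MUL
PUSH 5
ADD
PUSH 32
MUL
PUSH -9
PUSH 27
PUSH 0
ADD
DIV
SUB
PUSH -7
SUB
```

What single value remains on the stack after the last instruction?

PUSH -4  → [-4]
PUSH -15 → [-4, -15]
SUB      → [11]
PUSH 1   → [11, 1]
MUL      → [11]
PUSH -6  → [11, -6]
MUL      → [-66]
PUSH 5   → [-66, 5]
ADD      → [-61]
PUSH 32  → [-61, 32]
MUL      → [-1952]
PUSH -9  → [-1952, -9]
PUSH 27  → [-1952, -9, 27]
PUSH 0   → [-1952, -9, 27, 0]
ADD      → [-1952, -9, 27]
DIV      → [-1952, 0]
SUB      → [-1952]
PUSH -7  → [-1952, -7]
SUB      → [-1945]

-1945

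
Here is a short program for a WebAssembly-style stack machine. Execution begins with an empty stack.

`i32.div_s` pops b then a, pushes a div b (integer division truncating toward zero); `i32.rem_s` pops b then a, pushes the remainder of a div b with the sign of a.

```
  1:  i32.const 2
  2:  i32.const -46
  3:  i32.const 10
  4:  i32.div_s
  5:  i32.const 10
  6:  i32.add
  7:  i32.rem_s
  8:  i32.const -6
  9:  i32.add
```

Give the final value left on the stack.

-4

i32.const 2   -> [2]
i32.const -46 -> [2, -46]
i32.const 10  -> [2, -46, 10]
i32.div_s     -> [2, -4]
i32.const 10  -> [2, -4, 10]
i32.add       -> [2, 6]
i32.rem_s     -> [2]
i32.const -6  -> [2, -6]
i32.add       -> [-4]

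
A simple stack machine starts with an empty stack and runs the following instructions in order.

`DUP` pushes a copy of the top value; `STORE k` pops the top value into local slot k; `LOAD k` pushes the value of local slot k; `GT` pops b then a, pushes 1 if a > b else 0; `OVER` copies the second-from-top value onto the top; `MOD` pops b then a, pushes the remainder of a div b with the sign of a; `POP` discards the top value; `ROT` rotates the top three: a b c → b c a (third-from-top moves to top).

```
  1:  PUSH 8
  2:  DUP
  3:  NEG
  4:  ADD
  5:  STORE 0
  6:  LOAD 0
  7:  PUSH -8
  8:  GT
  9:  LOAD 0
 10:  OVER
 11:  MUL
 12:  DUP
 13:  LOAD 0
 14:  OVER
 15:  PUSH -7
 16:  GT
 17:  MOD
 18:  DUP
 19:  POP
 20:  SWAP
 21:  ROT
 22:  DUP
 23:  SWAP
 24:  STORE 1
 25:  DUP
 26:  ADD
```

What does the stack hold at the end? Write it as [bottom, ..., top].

PUSH 8  -> [8]
DUP     -> [8, 8]
NEG     -> [8, -8]
ADD     -> [0]
STORE 0 -> []
LOAD 0  -> [0]
PUSH -8 -> [0, -8]
GT      -> [1]
LOAD 0  -> [1, 0]
OVER    -> [1, 0, 1]
MUL     -> [1, 0]
DUP     -> [1, 0, 0]
LOAD 0  -> [1, 0, 0, 0]
OVER    -> [1, 0, 0, 0, 0]
PUSH -7 -> [1, 0, 0, 0, 0, -7]
GT      -> [1, 0, 0, 0, 1]
MOD     -> [1, 0, 0, 0]
DUP     -> [1, 0, 0, 0, 0]
POP     -> [1, 0, 0, 0]
SWAP    -> [1, 0, 0, 0]
ROT     -> [1, 0, 0, 0]
DUP     -> [1, 0, 0, 0, 0]
SWAP    -> [1, 0, 0, 0, 0]
STORE 1 -> [1, 0, 0, 0]
DUP     -> [1, 0, 0, 0, 0]
ADD     -> [1, 0, 0, 0]

[1, 0, 0, 0]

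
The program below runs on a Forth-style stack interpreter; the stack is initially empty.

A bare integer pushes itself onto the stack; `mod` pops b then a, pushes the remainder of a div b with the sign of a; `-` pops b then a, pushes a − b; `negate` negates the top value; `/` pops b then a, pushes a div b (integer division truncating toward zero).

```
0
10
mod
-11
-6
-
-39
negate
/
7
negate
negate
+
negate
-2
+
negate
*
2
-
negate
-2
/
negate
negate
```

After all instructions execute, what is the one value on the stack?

0      : 0
10     : 0 10
mod    : 0
-11    : 0 -11
-6     : 0 -11 -6
-      : 0 -5
-39    : 0 -5 -39
negate : 0 -5 39
/      : 0 0
7      : 0 0 7
negate : 0 0 -7
negate : 0 0 7
+      : 0 7
negate : 0 -7
-2     : 0 -7 -2
+      : 0 -9
negate : 0 9
*      : 0
2      : 0 2
-      : -2
negate : 2
-2     : 2 -2
/      : -1
negate : 1
negate : -1

-1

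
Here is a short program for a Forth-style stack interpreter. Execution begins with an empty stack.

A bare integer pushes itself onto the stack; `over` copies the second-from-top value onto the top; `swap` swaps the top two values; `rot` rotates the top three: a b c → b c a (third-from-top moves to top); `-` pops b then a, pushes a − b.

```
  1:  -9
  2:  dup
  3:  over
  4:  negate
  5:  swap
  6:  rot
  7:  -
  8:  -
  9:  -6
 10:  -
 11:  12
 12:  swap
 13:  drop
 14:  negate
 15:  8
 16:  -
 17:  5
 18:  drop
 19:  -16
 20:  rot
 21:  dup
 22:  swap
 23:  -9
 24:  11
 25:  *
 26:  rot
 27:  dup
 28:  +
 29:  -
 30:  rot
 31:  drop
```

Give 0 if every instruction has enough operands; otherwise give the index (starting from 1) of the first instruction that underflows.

20

-9      [-9]
dup     [-9, -9]
over    [-9, -9, -9]
negate  [-9, -9, 9]
swap    [-9, 9, -9]
rot     [9, -9, -9]
-       [9, 0]
-       [9]
-6      [9, -6]
-       [15]
12      [15, 12]
swap    [12, 15]
drop    [12]
negate  [-12]
8       [-12, 8]
-       [-20]
5       [-20, 5]
drop    [-20]
-16     [-20, -16]
rot  — needs 3 operands, stack has 2 → underflow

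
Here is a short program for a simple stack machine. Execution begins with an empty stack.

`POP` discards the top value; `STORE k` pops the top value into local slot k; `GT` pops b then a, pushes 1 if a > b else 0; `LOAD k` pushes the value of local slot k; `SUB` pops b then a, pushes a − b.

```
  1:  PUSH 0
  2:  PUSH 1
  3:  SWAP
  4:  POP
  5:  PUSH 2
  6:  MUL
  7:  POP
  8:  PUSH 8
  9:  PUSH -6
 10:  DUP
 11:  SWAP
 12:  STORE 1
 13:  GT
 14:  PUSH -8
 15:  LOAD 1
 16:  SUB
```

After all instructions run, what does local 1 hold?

-6

PUSH 0  → 0
PUSH 1  → 0 1
SWAP    → 1 0
POP     → 1
PUSH 2  → 1 2
MUL     → 2
POP     → (empty)
PUSH 8  → 8
PUSH -6 → 8 -6
DUP     → 8 -6 -6
SWAP    → 8 -6 -6
STORE 1 → 8 -6
GT      → 1
PUSH -8 → 1 -8
LOAD 1  → 1 -8 -6
SUB     → 1 -2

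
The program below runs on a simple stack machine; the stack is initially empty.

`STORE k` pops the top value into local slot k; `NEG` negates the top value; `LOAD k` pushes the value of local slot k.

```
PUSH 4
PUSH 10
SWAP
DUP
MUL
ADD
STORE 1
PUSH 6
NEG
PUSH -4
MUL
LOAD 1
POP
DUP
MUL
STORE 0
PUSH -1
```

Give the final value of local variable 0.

576

PUSH 4  -> 4
PUSH 10 -> 4 10
SWAP    -> 10 4
DUP     -> 10 4 4
MUL     -> 10 16
ADD     -> 26
STORE 1 -> (empty)
PUSH 6  -> 6
NEG     -> -6
PUSH -4 -> -6 -4
MUL     -> 24
LOAD 1  -> 24 26
POP     -> 24
DUP     -> 24 24
MUL     -> 576
STORE 0 -> (empty)
PUSH -1 -> -1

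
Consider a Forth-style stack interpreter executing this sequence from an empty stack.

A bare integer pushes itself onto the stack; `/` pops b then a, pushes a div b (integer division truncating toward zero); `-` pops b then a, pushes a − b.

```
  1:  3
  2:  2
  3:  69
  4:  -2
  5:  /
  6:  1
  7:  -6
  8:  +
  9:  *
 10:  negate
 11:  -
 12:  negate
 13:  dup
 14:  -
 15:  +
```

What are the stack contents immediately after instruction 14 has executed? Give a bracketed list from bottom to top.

[3, 0]

3      → [3]
2      → [3, 2]
69     → [3, 2, 69]
-2     → [3, 2, 69, -2]
/      → [3, 2, -34]
1      → [3, 2, -34, 1]
-6     → [3, 2, -34, 1, -6]
+      → [3, 2, -34, -5]
*      → [3, 2, 170]
negate → [3, 2, -170]
-      → [3, 172]
negate → [3, -172]
dup    → [3, -172, -172]
-      → [3, 0]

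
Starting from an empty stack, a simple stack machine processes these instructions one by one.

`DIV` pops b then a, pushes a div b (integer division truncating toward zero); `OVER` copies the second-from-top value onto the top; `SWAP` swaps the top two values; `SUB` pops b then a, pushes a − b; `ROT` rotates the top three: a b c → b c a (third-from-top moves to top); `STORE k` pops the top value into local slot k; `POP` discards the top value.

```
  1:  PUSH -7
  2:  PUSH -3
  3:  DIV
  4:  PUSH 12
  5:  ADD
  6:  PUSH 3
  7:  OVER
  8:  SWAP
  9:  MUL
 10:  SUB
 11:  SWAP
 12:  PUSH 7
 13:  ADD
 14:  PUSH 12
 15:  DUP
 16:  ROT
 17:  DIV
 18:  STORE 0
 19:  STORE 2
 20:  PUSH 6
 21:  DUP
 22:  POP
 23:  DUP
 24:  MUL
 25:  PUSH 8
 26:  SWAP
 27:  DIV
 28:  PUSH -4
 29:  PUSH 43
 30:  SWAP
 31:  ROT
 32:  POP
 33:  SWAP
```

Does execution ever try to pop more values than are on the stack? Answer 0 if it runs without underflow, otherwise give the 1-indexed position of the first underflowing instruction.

PUSH -7 → -7
PUSH -3 → -7 -3
DIV     → 2
PUSH 12 → 2 12
ADD     → 14
PUSH 3  → 14 3
OVER    → 14 3 14
SWAP    → 14 14 3
MUL     → 14 42
SUB     → -28
SWAP  — needs 2 operands, stack has 1 → underflow

11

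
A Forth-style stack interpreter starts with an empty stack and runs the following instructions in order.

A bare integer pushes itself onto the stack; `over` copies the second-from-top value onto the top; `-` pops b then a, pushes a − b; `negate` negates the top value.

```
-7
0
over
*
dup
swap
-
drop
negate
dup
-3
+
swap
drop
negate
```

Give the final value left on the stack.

-7      -7
0       -7 0
over    -7 0 -7
*       -7 0
dup     -7 0 0
swap    -7 0 0
-       -7 0
drop    -7
negate  7
dup     7 7
-3      7 7 -3
+       7 4
swap    4 7
drop    4
negate  -4

-4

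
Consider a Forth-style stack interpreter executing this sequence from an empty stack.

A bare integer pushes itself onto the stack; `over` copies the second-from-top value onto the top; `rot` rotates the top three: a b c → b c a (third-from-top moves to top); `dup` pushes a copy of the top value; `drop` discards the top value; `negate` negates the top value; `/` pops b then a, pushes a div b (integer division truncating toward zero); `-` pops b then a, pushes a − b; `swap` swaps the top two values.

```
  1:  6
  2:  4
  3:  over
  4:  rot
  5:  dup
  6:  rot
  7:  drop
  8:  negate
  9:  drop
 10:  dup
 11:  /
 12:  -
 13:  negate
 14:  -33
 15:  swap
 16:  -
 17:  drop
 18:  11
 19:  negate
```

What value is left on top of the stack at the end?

6      -> 6
4      -> 6 4
over   -> 6 4 6
rot    -> 4 6 6
dup    -> 4 6 6 6
rot    -> 4 6 6 6
drop   -> 4 6 6
negate -> 4 6 -6
drop   -> 4 6
dup    -> 4 6 6
/      -> 4 1
-      -> 3
negate -> -3
-33    -> -3 -33
swap   -> -33 -3
-      -> -30
drop   -> (empty)
11     -> 11
negate -> -11

-11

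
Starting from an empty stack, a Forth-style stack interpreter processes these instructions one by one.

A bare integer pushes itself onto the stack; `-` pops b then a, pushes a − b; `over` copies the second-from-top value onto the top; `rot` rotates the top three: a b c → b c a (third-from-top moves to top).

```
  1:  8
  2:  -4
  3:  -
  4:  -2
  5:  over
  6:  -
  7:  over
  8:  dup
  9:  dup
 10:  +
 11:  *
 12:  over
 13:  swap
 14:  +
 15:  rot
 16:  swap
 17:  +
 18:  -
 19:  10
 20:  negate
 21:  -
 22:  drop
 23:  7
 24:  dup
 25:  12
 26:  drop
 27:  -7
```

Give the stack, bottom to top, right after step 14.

[12, -14, 274]

8    -> 8
-4   -> 8 -4
-    -> 12
-2   -> 12 -2
over -> 12 -2 12
-    -> 12 -14
over -> 12 -14 12
dup  -> 12 -14 12 12
dup  -> 12 -14 12 12 12
+    -> 12 -14 12 24
*    -> 12 -14 288
over -> 12 -14 288 -14
swap -> 12 -14 -14 288
+    -> 12 -14 274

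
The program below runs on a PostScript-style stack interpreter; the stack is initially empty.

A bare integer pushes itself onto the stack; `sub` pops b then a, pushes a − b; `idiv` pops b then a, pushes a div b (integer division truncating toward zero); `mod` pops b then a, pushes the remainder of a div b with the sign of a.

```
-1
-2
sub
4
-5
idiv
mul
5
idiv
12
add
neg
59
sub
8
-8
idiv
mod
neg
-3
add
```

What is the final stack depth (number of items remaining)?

1

-1   → [-1]
-2   → [-1, -2]
sub  → [1]
4    → [1, 4]
-5   → [1, 4, -5]
idiv → [1, 0]
mul  → [0]
5    → [0, 5]
idiv → [0]
12   → [0, 12]
add  → [12]
neg  → [-12]
59   → [-12, 59]
sub  → [-71]
8    → [-71, 8]
-8   → [-71, 8, -8]
idiv → [-71, -1]
mod  → [0]
neg  → [0]
-3   → [0, -3]
add  → [-3]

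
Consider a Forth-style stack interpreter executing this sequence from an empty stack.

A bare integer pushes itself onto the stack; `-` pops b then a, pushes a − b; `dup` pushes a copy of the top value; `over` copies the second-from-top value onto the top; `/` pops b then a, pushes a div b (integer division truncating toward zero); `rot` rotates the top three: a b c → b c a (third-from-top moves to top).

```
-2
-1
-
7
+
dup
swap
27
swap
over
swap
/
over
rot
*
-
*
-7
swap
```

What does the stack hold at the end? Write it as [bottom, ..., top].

-2   -> -2
-1   -> -2 -1
-    -> -1
7    -> -1 7
+    -> 6
dup  -> 6 6
swap -> 6 6
27   -> 6 6 27
swap -> 6 27 6
over -> 6 27 6 27
swap -> 6 27 27 6
/    -> 6 27 4
over -> 6 27 4 27
rot  -> 6 4 27 27
*    -> 6 4 729
-    -> 6 -725
*    -> -4350
-7   -> -4350 -7
swap -> -7 -4350

[-7, -4350]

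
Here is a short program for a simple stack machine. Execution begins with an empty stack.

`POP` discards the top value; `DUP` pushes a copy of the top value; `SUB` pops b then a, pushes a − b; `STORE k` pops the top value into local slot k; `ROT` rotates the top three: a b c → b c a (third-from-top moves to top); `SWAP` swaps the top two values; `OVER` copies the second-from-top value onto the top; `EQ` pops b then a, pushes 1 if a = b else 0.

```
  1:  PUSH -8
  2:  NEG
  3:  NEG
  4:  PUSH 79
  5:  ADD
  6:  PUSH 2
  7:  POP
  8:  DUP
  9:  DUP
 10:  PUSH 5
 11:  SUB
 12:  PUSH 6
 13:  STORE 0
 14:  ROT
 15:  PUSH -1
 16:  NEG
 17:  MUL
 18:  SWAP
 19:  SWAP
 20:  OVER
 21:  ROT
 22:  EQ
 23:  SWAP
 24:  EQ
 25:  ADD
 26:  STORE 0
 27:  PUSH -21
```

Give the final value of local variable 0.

71

PUSH -8  -> [-8]
NEG      -> [8]
NEG      -> [-8]
PUSH 79  -> [-8, 79]
ADD      -> [71]
PUSH 2   -> [71, 2]
POP      -> [71]
DUP      -> [71, 71]
DUP      -> [71, 71, 71]
PUSH 5   -> [71, 71, 71, 5]
SUB      -> [71, 71, 66]
PUSH 6   -> [71, 71, 66, 6]
STORE 0  -> [71, 71, 66]
ROT      -> [71, 66, 71]
PUSH -1  -> [71, 66, 71, -1]
NEG      -> [71, 66, 71, 1]
MUL      -> [71, 66, 71]
SWAP     -> [71, 71, 66]
SWAP     -> [71, 66, 71]
OVER     -> [71, 66, 71, 66]
ROT      -> [71, 71, 66, 66]
EQ       -> [71, 71, 1]
SWAP     -> [71, 1, 71]
EQ       -> [71, 0]
ADD      -> [71]
STORE 0  -> []
PUSH -21 -> [-21]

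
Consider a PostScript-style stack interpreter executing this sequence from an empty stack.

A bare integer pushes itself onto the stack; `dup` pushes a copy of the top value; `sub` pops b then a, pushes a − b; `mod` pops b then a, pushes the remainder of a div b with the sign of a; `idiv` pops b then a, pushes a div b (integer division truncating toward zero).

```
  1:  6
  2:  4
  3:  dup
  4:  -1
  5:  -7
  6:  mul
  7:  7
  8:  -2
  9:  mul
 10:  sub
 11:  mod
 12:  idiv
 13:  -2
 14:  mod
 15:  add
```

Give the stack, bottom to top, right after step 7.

6   : 6
4   : 6 4
dup : 6 4 4
-1  : 6 4 4 -1
-7  : 6 4 4 -1 -7
mul : 6 4 4 7
7   : 6 4 4 7 7

[6, 4, 4, 7, 7]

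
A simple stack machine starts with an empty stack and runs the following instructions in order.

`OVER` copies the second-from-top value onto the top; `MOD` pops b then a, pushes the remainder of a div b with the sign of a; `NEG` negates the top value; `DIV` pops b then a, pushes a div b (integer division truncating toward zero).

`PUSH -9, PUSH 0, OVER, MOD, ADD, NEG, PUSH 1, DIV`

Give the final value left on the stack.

PUSH -9 → -9
PUSH 0  → -9 0
OVER    → -9 0 -9
MOD     → -9 0
ADD     → -9
NEG     → 9
PUSH 1  → 9 1
DIV     → 9

9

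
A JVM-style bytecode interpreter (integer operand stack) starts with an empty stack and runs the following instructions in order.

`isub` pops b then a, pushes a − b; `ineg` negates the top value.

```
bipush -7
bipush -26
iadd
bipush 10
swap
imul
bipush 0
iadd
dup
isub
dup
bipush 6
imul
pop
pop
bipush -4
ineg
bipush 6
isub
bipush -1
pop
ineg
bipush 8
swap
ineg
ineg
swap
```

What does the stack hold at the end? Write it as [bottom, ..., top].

[2, 8]

bipush -7  : [-7]
bipush -26 : [-7, -26]
iadd       : [-33]
bipush 10  : [-33, 10]
swap       : [10, -33]
imul       : [-330]
bipush 0   : [-330, 0]
iadd       : [-330]
dup        : [-330, -330]
isub       : [0]
dup        : [0, 0]
bipush 6   : [0, 0, 6]
imul       : [0, 0]
pop        : [0]
pop        : []
bipush -4  : [-4]
ineg       : [4]
bipush 6   : [4, 6]
isub       : [-2]
bipush -1  : [-2, -1]
pop        : [-2]
ineg       : [2]
bipush 8   : [2, 8]
swap       : [8, 2]
ineg       : [8, -2]
ineg       : [8, 2]
swap       : [2, 8]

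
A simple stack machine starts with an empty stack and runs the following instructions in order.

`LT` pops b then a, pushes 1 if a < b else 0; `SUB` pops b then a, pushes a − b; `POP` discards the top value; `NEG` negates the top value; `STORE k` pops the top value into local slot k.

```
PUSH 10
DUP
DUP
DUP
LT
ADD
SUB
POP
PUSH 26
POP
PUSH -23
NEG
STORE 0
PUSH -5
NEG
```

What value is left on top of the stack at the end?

PUSH 10  : 10
DUP      : 10 10
DUP      : 10 10 10
DUP      : 10 10 10 10
LT       : 10 10 0
ADD      : 10 10
SUB      : 0
POP      : (empty)
PUSH 26  : 26
POP      : (empty)
PUSH -23 : -23
NEG      : 23
STORE 0  : (empty)
PUSH -5  : -5
NEG      : 5

5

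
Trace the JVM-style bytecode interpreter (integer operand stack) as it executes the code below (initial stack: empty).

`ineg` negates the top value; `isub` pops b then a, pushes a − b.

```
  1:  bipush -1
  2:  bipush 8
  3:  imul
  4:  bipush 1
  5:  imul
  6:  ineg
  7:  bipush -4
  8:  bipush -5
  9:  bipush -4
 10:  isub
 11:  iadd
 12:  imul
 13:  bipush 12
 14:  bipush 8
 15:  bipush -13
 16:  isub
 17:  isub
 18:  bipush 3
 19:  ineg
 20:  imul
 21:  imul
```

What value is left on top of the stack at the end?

-1080

bipush -1  → -1
bipush 8   → -1 8
imul       → -8
bipush 1   → -8 1
imul       → -8
ineg       → 8
bipush -4  → 8 -4
bipush -5  → 8 -4 -5
bipush -4  → 8 -4 -5 -4
isub       → 8 -4 -1
iadd       → 8 -5
imul       → -40
bipush 12  → -40 12
bipush 8   → -40 12 8
bipush -13 → -40 12 8 -13
isub       → -40 12 21
isub       → -40 -9
bipush 3   → -40 -9 3
ineg       → -40 -9 -3
imul       → -40 27
imul       → -1080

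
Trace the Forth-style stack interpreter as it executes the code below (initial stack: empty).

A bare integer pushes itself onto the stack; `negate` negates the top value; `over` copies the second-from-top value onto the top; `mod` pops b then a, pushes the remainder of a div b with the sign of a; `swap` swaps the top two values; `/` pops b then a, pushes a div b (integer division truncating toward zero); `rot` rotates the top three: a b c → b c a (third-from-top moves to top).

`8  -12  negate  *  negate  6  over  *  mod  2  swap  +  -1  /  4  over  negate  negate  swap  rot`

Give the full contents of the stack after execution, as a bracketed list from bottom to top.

[94, 4, 94]

8      -> [8]
-12    -> [8, -12]
negate -> [8, 12]
*      -> [96]
negate -> [-96]
6      -> [-96, 6]
over   -> [-96, 6, -96]
*      -> [-96, -576]
mod    -> [-96]
2      -> [-96, 2]
swap   -> [2, -96]
+      -> [-94]
-1     -> [-94, -1]
/      -> [94]
4      -> [94, 4]
over   -> [94, 4, 94]
negate -> [94, 4, -94]
negate -> [94, 4, 94]
swap   -> [94, 94, 4]
rot    -> [94, 4, 94]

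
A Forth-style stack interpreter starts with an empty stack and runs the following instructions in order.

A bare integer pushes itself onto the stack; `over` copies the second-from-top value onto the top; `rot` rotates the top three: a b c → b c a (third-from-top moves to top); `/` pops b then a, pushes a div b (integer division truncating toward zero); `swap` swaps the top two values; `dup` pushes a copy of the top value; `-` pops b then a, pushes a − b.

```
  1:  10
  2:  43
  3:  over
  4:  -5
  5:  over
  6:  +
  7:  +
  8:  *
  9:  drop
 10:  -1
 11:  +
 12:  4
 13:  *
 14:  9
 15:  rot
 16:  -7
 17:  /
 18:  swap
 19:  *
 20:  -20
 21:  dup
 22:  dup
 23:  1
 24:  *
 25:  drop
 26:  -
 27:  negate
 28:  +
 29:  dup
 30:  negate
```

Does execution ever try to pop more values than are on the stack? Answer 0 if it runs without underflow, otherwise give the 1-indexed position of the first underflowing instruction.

10   -> [10]
43   -> [10, 43]
over -> [10, 43, 10]
-5   -> [10, 43, 10, -5]
over -> [10, 43, 10, -5, 10]
+    -> [10, 43, 10, 5]
+    -> [10, 43, 15]
*    -> [10, 645]
drop -> [10]
-1   -> [10, -1]
+    -> [9]
4    -> [9, 4]
*    -> [36]
9    -> [36, 9]
rot  — needs 3 operands, stack has 2 → underflow

15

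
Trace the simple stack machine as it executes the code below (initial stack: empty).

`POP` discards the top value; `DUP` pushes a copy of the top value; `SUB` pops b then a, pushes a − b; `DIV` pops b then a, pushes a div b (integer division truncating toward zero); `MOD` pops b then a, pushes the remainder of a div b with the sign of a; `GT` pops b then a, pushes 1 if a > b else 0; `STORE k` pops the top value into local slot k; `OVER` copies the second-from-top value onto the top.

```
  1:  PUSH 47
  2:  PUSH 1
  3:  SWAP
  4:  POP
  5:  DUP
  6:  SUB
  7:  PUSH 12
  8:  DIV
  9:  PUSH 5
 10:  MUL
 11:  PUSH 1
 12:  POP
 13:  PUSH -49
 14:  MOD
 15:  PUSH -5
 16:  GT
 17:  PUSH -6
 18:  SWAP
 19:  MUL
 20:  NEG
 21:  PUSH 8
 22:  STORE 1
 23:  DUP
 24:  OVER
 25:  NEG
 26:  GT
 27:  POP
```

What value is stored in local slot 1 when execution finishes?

8

PUSH 47  → 47
PUSH 1   → 47 1
SWAP     → 1 47
POP      → 1
DUP      → 1 1
SUB      → 0
PUSH 12  → 0 12
DIV      → 0
PUSH 5   → 0 5
MUL      → 0
PUSH 1   → 0 1
POP      → 0
PUSH -49 → 0 -49
MOD      → 0
PUSH -5  → 0 -5
GT       → 1
PUSH -6  → 1 -6
SWAP     → -6 1
MUL      → -6
NEG      → 6
PUSH 8   → 6 8
STORE 1  → 6
DUP      → 6 6
OVER     → 6 6 6
NEG      → 6 6 -6
GT       → 6 1
POP      → 6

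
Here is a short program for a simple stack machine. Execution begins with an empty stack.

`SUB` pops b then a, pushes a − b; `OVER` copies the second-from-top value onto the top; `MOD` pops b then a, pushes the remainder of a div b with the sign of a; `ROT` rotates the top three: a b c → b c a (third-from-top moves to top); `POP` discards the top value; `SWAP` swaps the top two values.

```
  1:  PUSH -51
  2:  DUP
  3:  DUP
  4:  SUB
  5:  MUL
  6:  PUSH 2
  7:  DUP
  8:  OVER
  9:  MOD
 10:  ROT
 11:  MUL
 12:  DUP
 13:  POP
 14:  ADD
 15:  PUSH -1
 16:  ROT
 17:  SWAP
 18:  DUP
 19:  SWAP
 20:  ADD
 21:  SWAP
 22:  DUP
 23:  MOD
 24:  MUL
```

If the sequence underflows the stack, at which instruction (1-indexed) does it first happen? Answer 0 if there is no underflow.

PUSH -51 -> [-51]
DUP      -> [-51, -51]
DUP      -> [-51, -51, -51]
SUB      -> [-51, 0]
MUL      -> [0]
PUSH 2   -> [0, 2]
DUP      -> [0, 2, 2]
OVER     -> [0, 2, 2, 2]
MOD      -> [0, 2, 0]
ROT      -> [2, 0, 0]
MUL      -> [2, 0]
DUP      -> [2, 0, 0]
POP      -> [2, 0]
ADD      -> [2]
PUSH -1  -> [2, -1]
ROT  — needs 3 operands, stack has 2 → underflow

16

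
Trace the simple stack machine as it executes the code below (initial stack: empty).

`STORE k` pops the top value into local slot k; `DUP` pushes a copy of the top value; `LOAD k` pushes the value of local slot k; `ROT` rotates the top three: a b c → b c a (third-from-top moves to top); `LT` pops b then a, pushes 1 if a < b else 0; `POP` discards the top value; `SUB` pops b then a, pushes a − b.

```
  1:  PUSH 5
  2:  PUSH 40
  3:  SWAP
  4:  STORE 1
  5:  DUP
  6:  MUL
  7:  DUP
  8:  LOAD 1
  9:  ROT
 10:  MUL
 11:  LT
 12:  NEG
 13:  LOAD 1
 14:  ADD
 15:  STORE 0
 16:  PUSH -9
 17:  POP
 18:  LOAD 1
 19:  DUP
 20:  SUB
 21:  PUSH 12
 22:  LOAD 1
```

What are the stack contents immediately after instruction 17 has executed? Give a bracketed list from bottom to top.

[]

PUSH 5  : 5
PUSH 40 : 5 40
SWAP    : 40 5
STORE 1 : 40
DUP     : 40 40
MUL     : 1600
DUP     : 1600 1600
LOAD 1  : 1600 1600 5
ROT     : 1600 5 1600
MUL     : 1600 8000
LT      : 1
NEG     : -1
LOAD 1  : -1 5
ADD     : 4
STORE 0 : (empty)
PUSH -9 : -9
POP     : (empty)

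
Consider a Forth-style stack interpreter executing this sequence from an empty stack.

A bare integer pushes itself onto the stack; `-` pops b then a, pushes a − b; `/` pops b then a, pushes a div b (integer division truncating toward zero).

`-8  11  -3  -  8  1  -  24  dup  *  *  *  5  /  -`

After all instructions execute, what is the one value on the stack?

-8   -8
11   -8 11
-3   -8 11 -3
-    -8 14
8    -8 14 8
1    -8 14 8 1
-    -8 14 7
24   -8 14 7 24
dup  -8 14 7 24 24
*    -8 14 7 576
*    -8 14 4032
*    -8 56448
5    -8 56448 5
/    -8 11289
-    -11297

-11297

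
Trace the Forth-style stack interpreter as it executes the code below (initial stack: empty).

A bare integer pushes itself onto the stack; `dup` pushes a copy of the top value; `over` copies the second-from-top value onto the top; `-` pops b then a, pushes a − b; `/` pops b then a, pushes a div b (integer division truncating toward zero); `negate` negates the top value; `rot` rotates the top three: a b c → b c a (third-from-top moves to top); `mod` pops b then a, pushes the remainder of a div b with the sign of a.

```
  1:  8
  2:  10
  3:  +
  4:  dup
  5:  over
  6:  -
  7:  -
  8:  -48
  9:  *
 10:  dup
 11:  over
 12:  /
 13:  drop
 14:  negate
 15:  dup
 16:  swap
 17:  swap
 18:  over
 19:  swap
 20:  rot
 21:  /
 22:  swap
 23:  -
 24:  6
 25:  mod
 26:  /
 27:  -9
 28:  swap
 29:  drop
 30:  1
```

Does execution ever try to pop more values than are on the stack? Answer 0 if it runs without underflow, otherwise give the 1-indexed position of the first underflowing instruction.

8       8
10      8 10
+       18
dup     18 18
over    18 18 18
-       18 0
-       18
-48     18 -48
*       -864
dup     -864 -864
over    -864 -864 -864
/       -864 1
drop    -864
negate  864
dup     864 864
swap    864 864
swap    864 864
over    864 864 864
swap    864 864 864
rot     864 864 864
/       864 1
swap    1 864
-       -863
6       -863 6
mod     -5
/  — needs 2 operands, stack has 1 → underflow

26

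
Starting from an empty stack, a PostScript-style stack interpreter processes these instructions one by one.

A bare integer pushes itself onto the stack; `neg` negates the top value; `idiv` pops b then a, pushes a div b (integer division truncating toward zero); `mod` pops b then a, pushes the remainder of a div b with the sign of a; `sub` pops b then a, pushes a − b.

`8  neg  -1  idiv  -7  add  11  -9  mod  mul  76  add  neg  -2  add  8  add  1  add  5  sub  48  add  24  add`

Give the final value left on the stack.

8     8
neg   -8
-1    -8 -1
idiv  8
-7    8 -7
add   1
11    1 11
-9    1 11 -9
mod   1 2
mul   2
76    2 76
add   78
neg   -78
-2    -78 -2
add   -80
8     -80 8
add   -72
1     -72 1
add   -71
5     -71 5
sub   -76
48    -76 48
add   -28
24    -28 24
add   -4

-4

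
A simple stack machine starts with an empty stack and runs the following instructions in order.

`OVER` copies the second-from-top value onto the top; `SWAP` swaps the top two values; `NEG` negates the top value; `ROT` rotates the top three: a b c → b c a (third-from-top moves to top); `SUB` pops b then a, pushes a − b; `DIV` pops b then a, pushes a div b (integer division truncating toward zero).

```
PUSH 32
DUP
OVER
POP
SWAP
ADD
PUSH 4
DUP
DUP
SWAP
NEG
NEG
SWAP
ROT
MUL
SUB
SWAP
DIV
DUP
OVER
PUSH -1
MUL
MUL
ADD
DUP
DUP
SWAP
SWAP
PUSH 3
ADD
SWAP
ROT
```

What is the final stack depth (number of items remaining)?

3

PUSH 32 → 32
DUP     → 32 32
OVER    → 32 32 32
POP     → 32 32
SWAP    → 32 32
ADD     → 64
PUSH 4  → 64 4
DUP     → 64 4 4
DUP     → 64 4 4 4
SWAP    → 64 4 4 4
NEG     → 64 4 4 -4
NEG     → 64 4 4 4
SWAP    → 64 4 4 4
ROT     → 64 4 4 4
MUL     → 64 4 16
SUB     → 64 -12
SWAP    → -12 64
DIV     → 0
DUP     → 0 0
OVER    → 0 0 0
PUSH -1 → 0 0 0 -1
MUL     → 0 0 0
MUL     → 0 0
ADD     → 0
DUP     → 0 0
DUP     → 0 0 0
SWAP    → 0 0 0
SWAP    → 0 0 0
PUSH 3  → 0 0 0 3
ADD     → 0 0 3
SWAP    → 0 3 0
ROT     → 3 0 0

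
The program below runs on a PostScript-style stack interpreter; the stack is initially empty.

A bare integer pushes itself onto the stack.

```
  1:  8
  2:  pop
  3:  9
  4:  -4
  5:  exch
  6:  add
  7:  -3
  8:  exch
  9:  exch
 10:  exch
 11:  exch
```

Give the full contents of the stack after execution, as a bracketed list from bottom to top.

[5, -3]

8     [8]
pop   []
9     [9]
-4    [9, -4]
exch  [-4, 9]
add   [5]
-3    [5, -3]
exch  [-3, 5]
exch  [5, -3]
exch  [-3, 5]
exch  [5, -3]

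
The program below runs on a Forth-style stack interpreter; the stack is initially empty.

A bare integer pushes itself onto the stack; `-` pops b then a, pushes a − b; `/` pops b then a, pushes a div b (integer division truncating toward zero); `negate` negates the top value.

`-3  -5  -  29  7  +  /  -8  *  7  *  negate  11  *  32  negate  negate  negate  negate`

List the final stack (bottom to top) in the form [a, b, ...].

[0, 32]

-3     -> -3
-5     -> -3 -5
-      -> 2
29     -> 2 29
7      -> 2 29 7
+      -> 2 36
/      -> 0
-8     -> 0 -8
*      -> 0
7      -> 0 7
*      -> 0
negate -> 0
11     -> 0 11
*      -> 0
32     -> 0 32
negate -> 0 -32
negate -> 0 32
negate -> 0 -32
negate -> 0 32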